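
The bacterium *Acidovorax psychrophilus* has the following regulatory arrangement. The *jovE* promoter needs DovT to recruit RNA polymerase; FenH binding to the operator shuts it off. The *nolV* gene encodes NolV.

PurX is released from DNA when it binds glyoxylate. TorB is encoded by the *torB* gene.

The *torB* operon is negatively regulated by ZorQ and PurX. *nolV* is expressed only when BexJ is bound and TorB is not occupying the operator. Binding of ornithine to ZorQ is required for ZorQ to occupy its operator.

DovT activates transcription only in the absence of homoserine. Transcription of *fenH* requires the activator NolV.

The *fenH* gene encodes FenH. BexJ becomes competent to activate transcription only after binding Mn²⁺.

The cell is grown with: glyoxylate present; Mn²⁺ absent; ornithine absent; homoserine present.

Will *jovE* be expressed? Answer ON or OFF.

OFF

Homoserine is present, so DovT is inactive.
Mn²⁺ is absent, so BexJ is inactive.
Ornithine is absent, so ZorQ is inactive.
Glyoxylate is present, so PurX is inactive.
With no repressor bound, *torB* is transcribed.
So TorB is produced and active.
With repressor TorB bound, *nolV* is not transcribed.
So NolV is not produced.
Required activator NolV is absent, so *fenH* is not transcribed.
So FenH is not produced.
Required activator DovT is absent, so *jovE* is not transcribed.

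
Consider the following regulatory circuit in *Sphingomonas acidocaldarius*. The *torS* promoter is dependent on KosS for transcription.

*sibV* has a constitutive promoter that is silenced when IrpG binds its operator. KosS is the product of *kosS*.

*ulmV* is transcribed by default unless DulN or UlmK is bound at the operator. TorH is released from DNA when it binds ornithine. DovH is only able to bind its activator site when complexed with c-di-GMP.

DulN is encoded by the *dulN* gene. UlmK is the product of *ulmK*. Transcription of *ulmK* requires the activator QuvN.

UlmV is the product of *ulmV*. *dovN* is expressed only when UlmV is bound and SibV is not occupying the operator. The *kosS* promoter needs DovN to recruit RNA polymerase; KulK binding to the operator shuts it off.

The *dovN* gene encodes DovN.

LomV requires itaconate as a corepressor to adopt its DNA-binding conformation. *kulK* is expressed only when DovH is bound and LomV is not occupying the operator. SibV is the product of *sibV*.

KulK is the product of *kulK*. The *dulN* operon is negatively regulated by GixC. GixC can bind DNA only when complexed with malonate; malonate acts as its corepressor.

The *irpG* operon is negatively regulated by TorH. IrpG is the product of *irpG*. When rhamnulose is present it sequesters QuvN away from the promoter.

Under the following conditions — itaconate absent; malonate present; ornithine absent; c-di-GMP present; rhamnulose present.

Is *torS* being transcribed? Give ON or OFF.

OFF

Malonate is present, so GixC is active.
With repressor GixC bound, *dulN* is not transcribed.
So DulN is not produced.
Rhamnulose is present, so QuvN is inactive.
Required activator QuvN is absent, so *ulmK* is not transcribed.
So UlmK is not produced.
With no repressor bound, *ulmV* is transcribed.
So UlmV is produced and active.
Ornithine is absent, so TorH is active.
With repressor TorH bound, *irpG* is not transcribed.
So IrpG is not produced.
With no repressor bound, *sibV* is transcribed.
So SibV is produced and active.
With repressor SibV bound, *dovN* is not transcribed.
So DovN is not produced.
c-di-GMP is present, so DovH is active.
Itaconate is absent, so LomV is inactive.
No repressor is bound and DovH is active, so *kulK* is transcribed.
So KulK is produced and active.
With repressor KulK bound, *kosS* is not transcribed.
So KosS is not produced.
Required activator KosS is absent, so *torS* is not transcribed.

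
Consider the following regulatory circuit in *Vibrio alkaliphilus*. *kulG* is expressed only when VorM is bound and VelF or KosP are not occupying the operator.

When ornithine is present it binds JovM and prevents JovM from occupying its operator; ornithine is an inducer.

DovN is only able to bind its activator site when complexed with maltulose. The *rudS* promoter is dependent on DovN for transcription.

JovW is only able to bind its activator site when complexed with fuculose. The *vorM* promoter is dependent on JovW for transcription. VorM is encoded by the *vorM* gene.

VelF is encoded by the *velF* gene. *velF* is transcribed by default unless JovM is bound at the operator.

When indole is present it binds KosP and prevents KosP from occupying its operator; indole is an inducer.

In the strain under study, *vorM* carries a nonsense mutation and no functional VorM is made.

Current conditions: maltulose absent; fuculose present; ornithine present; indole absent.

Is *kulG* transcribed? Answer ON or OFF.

VorM is non-functional in this strain, so it has no effect.
Ornithine is present, so JovM is inactive.
With no repressor bound, *velF* is transcribed.
So VelF is produced and active.
Indole is absent, so KosP is active.
With repressor VelF bound, *kulG* is not transcribed.

OFF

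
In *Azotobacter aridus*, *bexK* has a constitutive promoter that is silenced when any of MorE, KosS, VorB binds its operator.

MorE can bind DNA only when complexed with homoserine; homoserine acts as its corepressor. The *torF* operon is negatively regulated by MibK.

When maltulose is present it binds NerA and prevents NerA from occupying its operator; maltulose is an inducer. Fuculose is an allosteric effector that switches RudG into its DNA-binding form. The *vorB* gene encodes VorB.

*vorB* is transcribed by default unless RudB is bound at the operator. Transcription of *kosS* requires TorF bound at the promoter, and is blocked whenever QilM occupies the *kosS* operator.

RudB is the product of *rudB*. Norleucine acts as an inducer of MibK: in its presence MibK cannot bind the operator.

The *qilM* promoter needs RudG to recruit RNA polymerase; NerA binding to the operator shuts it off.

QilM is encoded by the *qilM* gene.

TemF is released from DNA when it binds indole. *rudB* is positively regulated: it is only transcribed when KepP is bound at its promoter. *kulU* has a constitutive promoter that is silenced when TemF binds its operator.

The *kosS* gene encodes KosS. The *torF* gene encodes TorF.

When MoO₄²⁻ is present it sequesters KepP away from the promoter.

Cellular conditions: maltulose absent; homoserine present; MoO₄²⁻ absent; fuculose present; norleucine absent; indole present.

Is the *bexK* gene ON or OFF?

OFF

Homoserine is present, so MorE is active.
Norleucine is absent, so MibK is active.
With repressor MibK bound, *torF* is not transcribed.
So TorF is not produced.
Maltulose is absent, so NerA is active.
Fuculose is present, so RudG is active.
With repressor NerA bound, *qilM* is not transcribed.
So QilM is not produced.
Required activator TorF is absent, so *kosS* is not transcribed.
So KosS is not produced.
MoO₄²⁻ is absent, so KepP is active.
No repressor is bound and KepP is active, so *rudB* is transcribed.
So RudB is produced and active.
With repressor RudB bound, *vorB* is not transcribed.
So VorB is not produced.
With repressor MorE bound, *bexK* is not transcribed.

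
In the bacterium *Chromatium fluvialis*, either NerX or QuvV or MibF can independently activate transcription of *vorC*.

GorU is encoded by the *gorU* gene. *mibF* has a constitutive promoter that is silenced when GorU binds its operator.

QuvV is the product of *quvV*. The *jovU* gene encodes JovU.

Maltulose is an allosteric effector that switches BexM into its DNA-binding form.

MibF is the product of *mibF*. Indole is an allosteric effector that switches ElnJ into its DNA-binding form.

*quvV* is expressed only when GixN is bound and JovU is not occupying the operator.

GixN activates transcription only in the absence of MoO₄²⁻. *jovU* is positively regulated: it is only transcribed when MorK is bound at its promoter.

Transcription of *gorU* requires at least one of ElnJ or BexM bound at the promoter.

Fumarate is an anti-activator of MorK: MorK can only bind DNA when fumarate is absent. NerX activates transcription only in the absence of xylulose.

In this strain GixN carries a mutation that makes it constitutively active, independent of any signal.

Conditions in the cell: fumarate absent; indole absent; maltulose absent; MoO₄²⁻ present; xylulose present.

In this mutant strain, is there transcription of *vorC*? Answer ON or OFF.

ON

Xylulose is present, so NerX is inactive.
Fumarate is absent, so MorK is active.
No repressor is bound and MorK is active, so *jovU* is transcribed.
So JovU is produced and active.
GixN is constitutively active in this strain.
With repressor JovU bound, *quvV* is not transcribed.
So QuvV is not produced.
Indole is absent, so ElnJ is inactive.
Maltulose is absent, so BexM is inactive.
No activator is available at the *gorU* promoter, so *gorU* is not transcribed.
So GorU is not produced.
With no repressor bound, *mibF* is transcribed.
So MibF is produced and active.
Activator MibF is present, so *vorC* is transcribed.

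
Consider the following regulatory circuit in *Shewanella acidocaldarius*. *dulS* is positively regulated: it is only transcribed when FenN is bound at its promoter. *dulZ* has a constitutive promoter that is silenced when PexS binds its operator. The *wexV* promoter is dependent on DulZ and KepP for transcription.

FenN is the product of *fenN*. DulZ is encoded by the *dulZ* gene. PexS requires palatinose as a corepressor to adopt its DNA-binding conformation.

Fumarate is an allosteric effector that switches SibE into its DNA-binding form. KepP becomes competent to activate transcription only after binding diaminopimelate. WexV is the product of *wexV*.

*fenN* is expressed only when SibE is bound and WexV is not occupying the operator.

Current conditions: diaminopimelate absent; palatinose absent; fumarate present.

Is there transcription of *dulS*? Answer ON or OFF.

Palatinose is absent, so PexS is inactive.
With no repressor bound, *dulZ* is transcribed.
So DulZ is produced and active.
Diaminopimelate is absent, so KepP is inactive.
Required activator KepP is absent, so *wexV* is not transcribed.
So WexV is not produced.
Fumarate is present, so SibE is active.
No repressor is bound and SibE is active, so *fenN* is transcribed.
So FenN is produced and active.
No repressor is bound and FenN is active, so *dulS* is transcribed.

ON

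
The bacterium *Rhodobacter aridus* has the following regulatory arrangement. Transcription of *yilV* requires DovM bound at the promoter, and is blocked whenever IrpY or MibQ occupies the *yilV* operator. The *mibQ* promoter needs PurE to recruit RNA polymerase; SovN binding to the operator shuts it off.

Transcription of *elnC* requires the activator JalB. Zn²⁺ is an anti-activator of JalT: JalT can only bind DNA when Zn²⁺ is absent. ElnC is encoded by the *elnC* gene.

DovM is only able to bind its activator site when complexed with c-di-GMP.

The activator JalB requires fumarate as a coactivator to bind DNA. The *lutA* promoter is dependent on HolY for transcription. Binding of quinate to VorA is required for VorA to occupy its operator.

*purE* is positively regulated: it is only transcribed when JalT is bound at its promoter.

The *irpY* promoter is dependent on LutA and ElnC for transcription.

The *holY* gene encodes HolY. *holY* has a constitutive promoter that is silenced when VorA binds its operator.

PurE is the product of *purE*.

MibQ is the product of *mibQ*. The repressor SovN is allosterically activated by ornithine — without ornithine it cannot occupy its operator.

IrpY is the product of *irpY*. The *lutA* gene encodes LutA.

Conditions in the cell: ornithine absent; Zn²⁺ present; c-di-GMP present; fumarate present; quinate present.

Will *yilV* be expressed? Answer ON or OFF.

Quinate is present, so VorA is active.
With repressor VorA bound, *holY* is not transcribed.
So HolY is not produced.
Required activator HolY is absent, so *lutA* is not transcribed.
So LutA is not produced.
Fumarate is present, so JalB is active.
No repressor is bound and JalB is active, so *elnC* is transcribed.
So ElnC is produced and active.
Required activator LutA is absent, so *irpY* is not transcribed.
So IrpY is not produced.
Ornithine is absent, so SovN is inactive.
Zn²⁺ is present, so JalT is inactive.
Required activator JalT is absent, so *purE* is not transcribed.
So PurE is not produced.
Required activator PurE is absent, so *mibQ* is not transcribed.
So MibQ is not produced.
c-di-GMP is present, so DovM is active.
No repressor is bound and DovM is active, so *yilV* is transcribed.

ON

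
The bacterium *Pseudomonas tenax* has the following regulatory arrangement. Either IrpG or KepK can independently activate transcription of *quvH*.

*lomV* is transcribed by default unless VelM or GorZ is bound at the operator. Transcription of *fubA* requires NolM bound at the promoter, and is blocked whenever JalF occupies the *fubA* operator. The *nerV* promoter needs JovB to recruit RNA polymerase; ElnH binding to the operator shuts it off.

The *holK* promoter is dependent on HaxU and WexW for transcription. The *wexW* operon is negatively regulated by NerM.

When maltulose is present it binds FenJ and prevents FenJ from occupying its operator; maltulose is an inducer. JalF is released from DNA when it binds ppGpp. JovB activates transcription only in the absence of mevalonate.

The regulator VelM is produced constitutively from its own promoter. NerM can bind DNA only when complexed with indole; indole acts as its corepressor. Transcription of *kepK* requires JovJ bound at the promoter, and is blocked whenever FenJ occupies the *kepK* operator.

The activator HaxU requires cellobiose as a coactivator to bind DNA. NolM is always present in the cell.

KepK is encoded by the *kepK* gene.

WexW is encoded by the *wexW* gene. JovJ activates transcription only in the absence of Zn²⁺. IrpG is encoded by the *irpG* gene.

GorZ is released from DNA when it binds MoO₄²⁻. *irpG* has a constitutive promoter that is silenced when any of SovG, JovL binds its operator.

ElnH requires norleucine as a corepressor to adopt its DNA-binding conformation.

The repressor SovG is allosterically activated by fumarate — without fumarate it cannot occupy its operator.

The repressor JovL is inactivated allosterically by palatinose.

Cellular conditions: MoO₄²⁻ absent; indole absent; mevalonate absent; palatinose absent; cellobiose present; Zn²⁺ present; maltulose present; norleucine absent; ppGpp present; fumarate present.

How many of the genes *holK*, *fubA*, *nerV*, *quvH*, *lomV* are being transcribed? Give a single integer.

Cellobiose is present, so HaxU is active.
Indole is absent, so NerM is inactive.
With no repressor bound, *wexW* is transcribed.
So WexW is produced and active.
No repressor is bound and HaxU and WexW are active, so *holK* is transcribed.
→ *holK* is ON.
NolM is produced constitutively and is active.
ppGpp is present, so JalF is inactive.
No repressor is bound and NolM is active, so *fubA* is transcribed.
→ *fubA* is ON.
Mevalonate is absent, so JovB is active.
Norleucine is absent, so ElnH is inactive.
No repressor is bound and JovB is active, so *nerV* is transcribed.
→ *nerV* is ON.
Fumarate is present, so SovG is active.
Palatinose is absent, so JovL is active.
With repressor SovG bound, *irpG* is not transcribed.
So IrpG is not produced.
Zn²⁺ is present, so JovJ is inactive.
Maltulose is present, so FenJ is inactive.
Required activator JovJ is absent, so *kepK* is not transcribed.
So KepK is not produced.
No activator is available at the *quvH* promoter, so *quvH* is not transcribed.
→ *quvH* is OFF.
VelM is produced constitutively and is active.
MoO₄²⁻ is absent, so GorZ is active.
With repressor VelM bound, *lomV* is not transcribed.
→ *lomV* is OFF.
3 of the 5 genes are transcribed.

3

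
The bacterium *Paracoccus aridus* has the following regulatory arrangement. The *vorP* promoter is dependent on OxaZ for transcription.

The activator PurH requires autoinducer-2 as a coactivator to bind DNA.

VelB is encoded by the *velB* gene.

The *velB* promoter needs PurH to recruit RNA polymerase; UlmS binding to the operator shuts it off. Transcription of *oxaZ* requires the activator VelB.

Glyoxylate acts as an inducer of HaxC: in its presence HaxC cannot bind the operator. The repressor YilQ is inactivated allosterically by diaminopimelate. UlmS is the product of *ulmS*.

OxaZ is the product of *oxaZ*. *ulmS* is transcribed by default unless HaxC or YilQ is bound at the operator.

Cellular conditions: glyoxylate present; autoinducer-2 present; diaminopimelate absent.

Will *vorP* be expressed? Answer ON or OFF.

ON

Glyoxylate is present, so HaxC is inactive.
Diaminopimelate is absent, so YilQ is active.
With repressor YilQ bound, *ulmS* is not transcribed.
So UlmS is not produced.
Autoinducer-2 is present, so PurH is active.
No repressor is bound and PurH is active, so *velB* is transcribed.
So VelB is produced and active.
No repressor is bound and VelB is active, so *oxaZ* is transcribed.
So OxaZ is produced and active.
No repressor is bound and OxaZ is active, so *vorP* is transcribed.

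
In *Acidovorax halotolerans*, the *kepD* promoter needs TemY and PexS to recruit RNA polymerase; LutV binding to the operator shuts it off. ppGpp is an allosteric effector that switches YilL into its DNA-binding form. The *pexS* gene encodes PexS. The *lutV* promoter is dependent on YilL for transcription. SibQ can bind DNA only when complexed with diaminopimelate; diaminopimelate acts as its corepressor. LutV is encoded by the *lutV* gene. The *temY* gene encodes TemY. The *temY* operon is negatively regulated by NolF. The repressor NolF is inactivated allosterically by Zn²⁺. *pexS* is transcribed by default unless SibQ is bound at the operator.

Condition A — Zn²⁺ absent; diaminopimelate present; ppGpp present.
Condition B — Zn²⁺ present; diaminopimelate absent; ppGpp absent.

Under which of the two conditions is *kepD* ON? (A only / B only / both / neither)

Condition A:
Zn²⁺ is absent, so NolF is active.
With repressor NolF bound, *temY* is not transcribed.
So TemY is not produced.
Diaminopimelate is present, so SibQ is active.
With repressor SibQ bound, *pexS* is not transcribed.
So PexS is not produced.
ppGpp is present, so YilL is active.
No repressor is bound and YilL is active, so *lutV* is transcribed.
So LutV is produced and active.
With repressor LutV bound, *kepD* is not transcribed.
→ *kepD* is OFF in A.
Condition B:
Zn²⁺ is present, so NolF is inactive.
With no repressor bound, *temY* is transcribed.
So TemY is produced and active.
Diaminopimelate is absent, so SibQ is inactive.
With no repressor bound, *pexS* is transcribed.
So PexS is produced and active.
ppGpp is absent, so YilL is inactive.
Required activator YilL is absent, so *lutV* is not transcribed.
So LutV is not produced.
No repressor is bound and TemY and PexS are active, so *kepD* is transcribed.
→ *kepD* is ON in B.

B only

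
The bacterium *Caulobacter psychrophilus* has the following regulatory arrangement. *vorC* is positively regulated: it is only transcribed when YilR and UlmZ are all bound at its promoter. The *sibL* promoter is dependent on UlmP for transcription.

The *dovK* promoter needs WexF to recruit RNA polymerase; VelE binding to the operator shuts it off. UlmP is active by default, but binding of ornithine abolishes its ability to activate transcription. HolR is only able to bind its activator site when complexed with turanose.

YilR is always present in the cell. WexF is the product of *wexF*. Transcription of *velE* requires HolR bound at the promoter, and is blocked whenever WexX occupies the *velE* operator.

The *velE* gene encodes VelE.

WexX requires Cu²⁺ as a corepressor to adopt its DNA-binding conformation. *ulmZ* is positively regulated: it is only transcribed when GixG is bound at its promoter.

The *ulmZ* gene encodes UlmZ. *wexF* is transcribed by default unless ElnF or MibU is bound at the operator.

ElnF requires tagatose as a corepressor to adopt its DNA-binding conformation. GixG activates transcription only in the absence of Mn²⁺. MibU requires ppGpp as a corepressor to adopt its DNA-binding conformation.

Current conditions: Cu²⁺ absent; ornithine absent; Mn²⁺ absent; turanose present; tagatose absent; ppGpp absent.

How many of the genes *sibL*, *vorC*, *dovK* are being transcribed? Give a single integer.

2

Ornithine is absent, so UlmP is active.
No repressor is bound and UlmP is active, so *sibL* is transcribed.
→ *sibL* is ON.
YilR is produced constitutively and is active.
Mn²⁺ is absent, so GixG is active.
No repressor is bound and GixG is active, so *ulmZ* is transcribed.
So UlmZ is produced and active.
No repressor is bound and YilR and UlmZ are active, so *vorC* is transcribed.
→ *vorC* is ON.
Turanose is present, so HolR is active.
Cu²⁺ is absent, so WexX is inactive.
No repressor is bound and HolR is active, so *velE* is transcribed.
So VelE is produced and active.
Tagatose is absent, so ElnF is inactive.
ppGpp is absent, so MibU is inactive.
With no repressor bound, *wexF* is transcribed.
So WexF is produced and active.
With repressor VelE bound, *dovK* is not transcribed.
→ *dovK* is OFF.
2 of the 3 genes are transcribed.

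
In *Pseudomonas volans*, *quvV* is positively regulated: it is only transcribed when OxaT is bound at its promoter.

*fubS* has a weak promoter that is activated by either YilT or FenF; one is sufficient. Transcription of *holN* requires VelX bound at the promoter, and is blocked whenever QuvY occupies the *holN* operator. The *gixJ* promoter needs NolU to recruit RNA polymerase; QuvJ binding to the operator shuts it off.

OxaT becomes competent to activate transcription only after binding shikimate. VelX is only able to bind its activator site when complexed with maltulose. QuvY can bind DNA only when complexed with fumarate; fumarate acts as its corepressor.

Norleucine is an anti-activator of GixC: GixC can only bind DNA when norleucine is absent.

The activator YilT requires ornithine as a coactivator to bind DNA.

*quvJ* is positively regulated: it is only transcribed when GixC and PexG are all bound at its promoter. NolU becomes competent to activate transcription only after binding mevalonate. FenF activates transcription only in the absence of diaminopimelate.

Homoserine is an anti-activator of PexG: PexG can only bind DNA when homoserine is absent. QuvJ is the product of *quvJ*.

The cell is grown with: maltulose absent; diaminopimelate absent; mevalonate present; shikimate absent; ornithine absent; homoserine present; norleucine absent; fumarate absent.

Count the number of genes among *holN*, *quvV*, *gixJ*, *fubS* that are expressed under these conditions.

2

Fumarate is absent, so QuvY is inactive.
Maltulose is absent, so VelX is inactive.
Required activator VelX is absent, so *holN* is not transcribed.
→ *holN* is OFF.
Shikimate is absent, so OxaT is inactive.
Required activator OxaT is absent, so *quvV* is not transcribed.
→ *quvV* is OFF.
Mevalonate is present, so NolU is active.
Norleucine is absent, so GixC is active.
Homoserine is present, so PexG is inactive.
Required activator PexG is absent, so *quvJ* is not transcribed.
So QuvJ is not produced.
No repressor is bound and NolU is active, so *gixJ* is transcribed.
→ *gixJ* is ON.
Ornithine is absent, so YilT is inactive.
Diaminopimelate is absent, so FenF is active.
Activator FenF is present, so *fubS* is transcribed.
→ *fubS* is ON.
2 of the 4 genes are transcribed.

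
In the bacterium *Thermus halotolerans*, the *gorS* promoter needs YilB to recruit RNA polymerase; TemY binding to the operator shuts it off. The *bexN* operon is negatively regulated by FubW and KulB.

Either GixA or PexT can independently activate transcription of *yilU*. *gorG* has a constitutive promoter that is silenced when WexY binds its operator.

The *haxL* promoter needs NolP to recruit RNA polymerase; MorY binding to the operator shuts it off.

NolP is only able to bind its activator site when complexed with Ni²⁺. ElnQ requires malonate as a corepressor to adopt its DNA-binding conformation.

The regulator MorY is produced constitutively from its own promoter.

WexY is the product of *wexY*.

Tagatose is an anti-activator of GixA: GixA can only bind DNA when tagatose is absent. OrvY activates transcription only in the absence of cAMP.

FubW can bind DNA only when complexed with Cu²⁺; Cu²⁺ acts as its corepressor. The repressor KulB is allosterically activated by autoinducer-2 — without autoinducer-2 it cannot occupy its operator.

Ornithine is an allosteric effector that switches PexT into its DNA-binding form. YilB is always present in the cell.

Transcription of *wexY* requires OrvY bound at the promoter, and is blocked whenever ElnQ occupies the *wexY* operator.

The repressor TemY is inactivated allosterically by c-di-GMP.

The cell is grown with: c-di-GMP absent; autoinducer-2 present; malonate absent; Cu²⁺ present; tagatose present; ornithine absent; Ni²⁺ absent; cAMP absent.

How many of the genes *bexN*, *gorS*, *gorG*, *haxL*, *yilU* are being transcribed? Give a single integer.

Cu²⁺ is present, so FubW is active.
Autoinducer-2 is present, so KulB is active.
With repressor FubW bound, *bexN* is not transcribed.
→ *bexN* is OFF.
YilB is produced constitutively and is active.
c-di-GMP is absent, so TemY is active.
With repressor TemY bound, *gorS* is not transcribed.
→ *gorS* is OFF.
cAMP is absent, so OrvY is active.
Malonate is absent, so ElnQ is inactive.
No repressor is bound and OrvY is active, so *wexY* is transcribed.
So WexY is produced and active.
With repressor WexY bound, *gorG* is not transcribed.
→ *gorG* is OFF.
Ni²⁺ is absent, so NolP is inactive.
MorY is produced constitutively and is active.
With repressor MorY bound, *haxL* is not transcribed.
→ *haxL* is OFF.
Tagatose is present, so GixA is inactive.
Ornithine is absent, so PexT is inactive.
No activator is available at the *yilU* promoter, so *yilU* is not transcribed.
→ *yilU* is OFF.
0 of the 5 genes are transcribed.

0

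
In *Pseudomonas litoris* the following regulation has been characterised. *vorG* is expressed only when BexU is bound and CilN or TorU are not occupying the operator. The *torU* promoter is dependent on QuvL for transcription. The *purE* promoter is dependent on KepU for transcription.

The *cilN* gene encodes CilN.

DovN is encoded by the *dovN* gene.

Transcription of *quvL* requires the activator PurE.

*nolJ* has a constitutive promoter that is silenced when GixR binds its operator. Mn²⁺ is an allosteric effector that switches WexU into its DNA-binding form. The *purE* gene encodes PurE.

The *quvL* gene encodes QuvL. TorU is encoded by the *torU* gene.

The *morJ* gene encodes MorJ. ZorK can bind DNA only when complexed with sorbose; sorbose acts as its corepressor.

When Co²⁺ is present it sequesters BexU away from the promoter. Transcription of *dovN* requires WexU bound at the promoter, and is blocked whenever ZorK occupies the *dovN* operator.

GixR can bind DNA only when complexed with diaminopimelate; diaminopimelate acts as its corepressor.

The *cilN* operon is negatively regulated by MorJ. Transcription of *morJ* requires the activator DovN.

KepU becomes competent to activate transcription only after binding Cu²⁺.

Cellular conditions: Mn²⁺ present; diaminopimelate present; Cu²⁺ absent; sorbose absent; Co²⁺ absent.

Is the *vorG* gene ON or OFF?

Co²⁺ is absent, so BexU is active.
Sorbose is absent, so ZorK is inactive.
Mn²⁺ is present, so WexU is active.
No repressor is bound and WexU is active, so *dovN* is transcribed.
So DovN is produced and active.
No repressor is bound and DovN is active, so *morJ* is transcribed.
So MorJ is produced and active.
With repressor MorJ bound, *cilN* is not transcribed.
So CilN is not produced.
Cu²⁺ is absent, so KepU is inactive.
Required activator KepU is absent, so *purE* is not transcribed.
So PurE is not produced.
Required activator PurE is absent, so *quvL* is not transcribed.
So QuvL is not produced.
Required activator QuvL is absent, so *torU* is not transcribed.
So TorU is not produced.
No repressor is bound and BexU is active, so *vorG* is transcribed.

ON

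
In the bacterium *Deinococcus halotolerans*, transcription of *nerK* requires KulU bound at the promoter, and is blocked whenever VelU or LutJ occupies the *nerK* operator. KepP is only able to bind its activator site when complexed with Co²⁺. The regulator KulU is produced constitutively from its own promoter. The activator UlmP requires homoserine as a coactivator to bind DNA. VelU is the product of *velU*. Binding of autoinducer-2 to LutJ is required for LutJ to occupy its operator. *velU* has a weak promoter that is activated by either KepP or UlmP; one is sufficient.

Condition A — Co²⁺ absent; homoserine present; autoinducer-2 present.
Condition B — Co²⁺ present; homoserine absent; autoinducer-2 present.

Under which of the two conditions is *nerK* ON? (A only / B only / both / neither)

Condition A:
Co²⁺ is absent, so KepP is inactive.
Homoserine is present, so UlmP is active.
Activator UlmP is present, so *velU* is transcribed.
So VelU is produced and active.
KulU is produced constitutively and is active.
Autoinducer-2 is present, so LutJ is active.
With repressor VelU bound, *nerK* is not transcribed.
→ *nerK* is OFF in A.
Condition B:
Co²⁺ is present, so KepP is active.
Homoserine is absent, so UlmP is inactive.
Activator KepP is present, so *velU* is transcribed.
So VelU is produced and active.
KulU is produced constitutively and is active.
Autoinducer-2 is present, so LutJ is active.
With repressor VelU bound, *nerK* is not transcribed.
→ *nerK* is OFF in B.

neither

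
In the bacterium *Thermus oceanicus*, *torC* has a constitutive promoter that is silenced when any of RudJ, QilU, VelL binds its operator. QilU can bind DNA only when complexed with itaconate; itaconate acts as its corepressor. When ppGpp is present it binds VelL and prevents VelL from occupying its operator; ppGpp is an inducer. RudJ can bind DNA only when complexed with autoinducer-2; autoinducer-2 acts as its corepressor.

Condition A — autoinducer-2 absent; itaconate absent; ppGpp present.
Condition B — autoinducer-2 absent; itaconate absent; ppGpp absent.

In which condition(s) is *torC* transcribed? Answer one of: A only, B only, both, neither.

A only

Condition A:
Autoinducer-2 is absent, so RudJ is inactive.
Itaconate is absent, so QilU is inactive.
ppGpp is present, so VelL is inactive.
With no repressor bound, *torC* is transcribed.
→ *torC* is ON in A.
Condition B:
Autoinducer-2 is absent, so RudJ is inactive.
Itaconate is absent, so QilU is inactive.
ppGpp is absent, so VelL is active.
With repressor VelL bound, *torC* is not transcribed.
→ *torC* is OFF in B.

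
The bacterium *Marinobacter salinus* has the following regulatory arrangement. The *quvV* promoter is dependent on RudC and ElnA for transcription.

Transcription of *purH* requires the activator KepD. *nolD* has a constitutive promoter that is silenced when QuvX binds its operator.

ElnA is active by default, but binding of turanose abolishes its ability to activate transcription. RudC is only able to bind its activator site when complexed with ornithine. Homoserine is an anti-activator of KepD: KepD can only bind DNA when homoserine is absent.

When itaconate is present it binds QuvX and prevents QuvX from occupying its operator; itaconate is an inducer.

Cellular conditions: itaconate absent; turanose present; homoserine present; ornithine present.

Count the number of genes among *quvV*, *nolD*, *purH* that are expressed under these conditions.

Ornithine is present, so RudC is active.
Turanose is present, so ElnA is inactive.
Required activator ElnA is absent, so *quvV* is not transcribed.
→ *quvV* is OFF.
Itaconate is absent, so QuvX is active.
With repressor QuvX bound, *nolD* is not transcribed.
→ *nolD* is OFF.
Homoserine is present, so KepD is inactive.
Required activator KepD is absent, so *purH* is not transcribed.
→ *purH* is OFF.
0 of the 3 genes are transcribed.

0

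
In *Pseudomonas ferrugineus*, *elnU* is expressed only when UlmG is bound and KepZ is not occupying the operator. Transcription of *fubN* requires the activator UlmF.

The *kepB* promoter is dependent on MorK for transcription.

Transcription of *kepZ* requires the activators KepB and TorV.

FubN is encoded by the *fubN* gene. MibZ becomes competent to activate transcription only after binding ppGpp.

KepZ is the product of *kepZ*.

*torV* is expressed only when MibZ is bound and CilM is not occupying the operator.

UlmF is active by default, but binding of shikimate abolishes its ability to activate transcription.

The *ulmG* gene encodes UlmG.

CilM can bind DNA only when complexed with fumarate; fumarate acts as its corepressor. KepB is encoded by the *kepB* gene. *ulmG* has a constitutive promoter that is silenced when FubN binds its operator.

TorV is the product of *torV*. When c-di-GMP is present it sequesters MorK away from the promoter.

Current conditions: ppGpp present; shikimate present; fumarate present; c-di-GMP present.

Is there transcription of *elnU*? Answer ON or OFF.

ON

Shikimate is present, so UlmF is inactive.
Required activator UlmF is absent, so *fubN* is not transcribed.
So FubN is not produced.
With no repressor bound, *ulmG* is transcribed.
So UlmG is produced and active.
c-di-GMP is present, so MorK is inactive.
Required activator MorK is absent, so *kepB* is not transcribed.
So KepB is not produced.
Fumarate is present, so CilM is active.
ppGpp is present, so MibZ is active.
With repressor CilM bound, *torV* is not transcribed.
So TorV is not produced.
Required activator KepB is absent, so *kepZ* is not transcribed.
So KepZ is not produced.
No repressor is bound and UlmG is active, so *elnU* is transcribed.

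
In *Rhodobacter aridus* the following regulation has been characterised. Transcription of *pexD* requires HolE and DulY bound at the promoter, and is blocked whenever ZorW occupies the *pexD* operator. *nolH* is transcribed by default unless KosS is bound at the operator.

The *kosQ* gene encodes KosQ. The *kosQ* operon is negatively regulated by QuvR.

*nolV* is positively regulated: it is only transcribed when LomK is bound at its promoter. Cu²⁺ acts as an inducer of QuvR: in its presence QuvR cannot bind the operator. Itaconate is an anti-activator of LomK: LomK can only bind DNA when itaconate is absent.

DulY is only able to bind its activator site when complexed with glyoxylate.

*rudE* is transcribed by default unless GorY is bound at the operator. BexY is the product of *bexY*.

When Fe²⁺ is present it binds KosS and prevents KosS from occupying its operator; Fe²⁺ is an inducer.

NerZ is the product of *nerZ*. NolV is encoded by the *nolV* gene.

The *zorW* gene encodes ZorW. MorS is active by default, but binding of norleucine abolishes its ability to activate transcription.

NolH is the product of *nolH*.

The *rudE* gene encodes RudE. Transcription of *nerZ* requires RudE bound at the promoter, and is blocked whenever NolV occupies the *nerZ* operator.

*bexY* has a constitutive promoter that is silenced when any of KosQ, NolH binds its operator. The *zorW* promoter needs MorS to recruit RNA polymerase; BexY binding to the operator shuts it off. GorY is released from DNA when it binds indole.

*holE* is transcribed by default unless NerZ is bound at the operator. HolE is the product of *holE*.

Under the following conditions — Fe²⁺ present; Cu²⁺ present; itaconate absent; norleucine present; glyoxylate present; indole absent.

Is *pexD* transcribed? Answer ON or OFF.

ON

Indole is absent, so GorY is active.
With repressor GorY bound, *rudE* is not transcribed.
So RudE is not produced.
Itaconate is absent, so LomK is active.
No repressor is bound and LomK is active, so *nolV* is transcribed.
So NolV is produced and active.
With repressor NolV bound, *nerZ* is not transcribed.
So NerZ is not produced.
With no repressor bound, *holE* is transcribed.
So HolE is produced and active.
Glyoxylate is present, so DulY is active.
Cu²⁺ is present, so QuvR is inactive.
With no repressor bound, *kosQ* is transcribed.
So KosQ is produced and active.
Fe²⁺ is present, so KosS is inactive.
With no repressor bound, *nolH* is transcribed.
So NolH is produced and active.
With repressor KosQ bound, *bexY* is not transcribed.
So BexY is not produced.
Norleucine is present, so MorS is inactive.
Required activator MorS is absent, so *zorW* is not transcribed.
So ZorW is not produced.
No repressor is bound and HolE and DulY are active, so *pexD* is transcribed.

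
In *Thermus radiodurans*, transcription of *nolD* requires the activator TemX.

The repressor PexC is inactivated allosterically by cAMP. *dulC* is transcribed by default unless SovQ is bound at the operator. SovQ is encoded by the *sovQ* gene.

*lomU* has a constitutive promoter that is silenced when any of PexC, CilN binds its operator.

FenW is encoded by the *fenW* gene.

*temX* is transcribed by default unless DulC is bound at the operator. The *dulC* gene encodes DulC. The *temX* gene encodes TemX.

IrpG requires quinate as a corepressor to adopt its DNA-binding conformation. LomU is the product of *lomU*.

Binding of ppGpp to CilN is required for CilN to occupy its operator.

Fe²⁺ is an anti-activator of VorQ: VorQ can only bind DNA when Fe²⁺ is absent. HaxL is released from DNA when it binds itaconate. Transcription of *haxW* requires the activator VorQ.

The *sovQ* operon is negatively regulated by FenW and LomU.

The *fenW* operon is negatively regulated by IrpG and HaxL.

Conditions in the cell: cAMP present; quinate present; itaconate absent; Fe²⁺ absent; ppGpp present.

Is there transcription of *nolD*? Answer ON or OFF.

Quinate is present, so IrpG is active.
Itaconate is absent, so HaxL is active.
With repressor IrpG bound, *fenW* is not transcribed.
So FenW is not produced.
cAMP is present, so PexC is inactive.
ppGpp is present, so CilN is active.
With repressor CilN bound, *lomU* is not transcribed.
So LomU is not produced.
With no repressor bound, *sovQ* is transcribed.
So SovQ is produced and active.
With repressor SovQ bound, *dulC* is not transcribed.
So DulC is not produced.
With no repressor bound, *temX* is transcribed.
So TemX is produced and active.
No repressor is bound and TemX is active, so *nolD* is transcribed.

ON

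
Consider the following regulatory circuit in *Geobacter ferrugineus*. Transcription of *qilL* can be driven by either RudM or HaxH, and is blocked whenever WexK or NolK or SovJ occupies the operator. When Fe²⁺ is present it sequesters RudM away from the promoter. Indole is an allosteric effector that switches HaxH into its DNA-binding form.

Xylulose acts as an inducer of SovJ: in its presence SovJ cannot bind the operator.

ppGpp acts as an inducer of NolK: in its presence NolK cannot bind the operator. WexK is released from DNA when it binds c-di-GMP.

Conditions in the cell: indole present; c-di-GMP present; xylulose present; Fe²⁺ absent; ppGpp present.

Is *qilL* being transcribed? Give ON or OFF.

c-di-GMP is present, so WexK is inactive.
Fe²⁺ is absent, so RudM is active.
Indole is present, so HaxH is active.
ppGpp is present, so NolK is inactive.
Xylulose is present, so SovJ is inactive.
Activator RudM is present, so *qilL* is transcribed.

ON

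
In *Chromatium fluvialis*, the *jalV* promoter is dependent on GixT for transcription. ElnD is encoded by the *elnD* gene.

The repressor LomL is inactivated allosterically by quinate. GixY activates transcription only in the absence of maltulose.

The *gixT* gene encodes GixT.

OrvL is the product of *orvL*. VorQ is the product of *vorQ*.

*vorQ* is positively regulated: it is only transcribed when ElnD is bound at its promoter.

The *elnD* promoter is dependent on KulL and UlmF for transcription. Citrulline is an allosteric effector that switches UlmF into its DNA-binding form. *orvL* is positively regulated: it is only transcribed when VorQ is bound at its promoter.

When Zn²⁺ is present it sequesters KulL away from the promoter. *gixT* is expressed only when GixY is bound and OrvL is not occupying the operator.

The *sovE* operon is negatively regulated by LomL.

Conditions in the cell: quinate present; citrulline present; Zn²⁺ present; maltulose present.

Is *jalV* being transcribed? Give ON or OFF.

OFF

Zn²⁺ is present, so KulL is inactive.
Citrulline is present, so UlmF is active.
Required activator KulL is absent, so *elnD* is not transcribed.
So ElnD is not produced.
Required activator ElnD is absent, so *vorQ* is not transcribed.
So VorQ is not produced.
Required activator VorQ is absent, so *orvL* is not transcribed.
So OrvL is not produced.
Maltulose is present, so GixY is inactive.
Required activator GixY is absent, so *gixT* is not transcribed.
So GixT is not produced.
Required activator GixT is absent, so *jalV* is not transcribed.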